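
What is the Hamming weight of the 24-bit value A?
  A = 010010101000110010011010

010010101000110010011010
1-bits at positions (from bit 0 = LSB): 1, 3, 4, 7, 10, 11, 15, 17, 19, 22
Count = 10

Answer: 10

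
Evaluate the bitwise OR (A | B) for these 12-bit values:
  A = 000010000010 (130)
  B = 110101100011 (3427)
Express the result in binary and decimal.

Apply | to each column (1 where either bit is 1):
  000010000010
| 110101100011
--------------
  110111100011

Answer: 110111100011 (3555)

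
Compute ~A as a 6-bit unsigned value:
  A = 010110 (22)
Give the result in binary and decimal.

Flip each bit (0->1, 1->0):
  010110
  101001

Answer: 101001 (41)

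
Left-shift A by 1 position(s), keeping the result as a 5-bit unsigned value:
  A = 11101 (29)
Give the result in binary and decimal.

Shift left by 1: drop the top 1 bit(s), append 1 zero(s) on the right.
  11101  ->  discard [1], keep [1101], append 0
= 11010

Answer: 11010 (26)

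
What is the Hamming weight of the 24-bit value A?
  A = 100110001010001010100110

100110001010001010100110
1-bits at positions (from bit 0 = LSB): 1, 2, 5, 7, 9, 13, 15, 19, 20, 23
Count = 10

Answer: 10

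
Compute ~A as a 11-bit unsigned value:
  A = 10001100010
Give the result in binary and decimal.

Flip each bit (0->1, 1->0):
  10001100010
  01110011101

Answer: 01110011101 (925)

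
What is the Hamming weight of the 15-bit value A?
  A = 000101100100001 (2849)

000101100100001
1-bits at positions (from bit 0 = LSB): 0, 5, 8, 9, 11
Count = 5

Answer: 5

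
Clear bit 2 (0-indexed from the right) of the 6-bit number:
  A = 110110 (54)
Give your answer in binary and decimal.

Mask = ~(1 << 2) = 111011
Bit 2 of A is 1, so AND-ing with the mask clears it to 0.
  110110
& 111011
--------
  110010

Answer: 110010 (50)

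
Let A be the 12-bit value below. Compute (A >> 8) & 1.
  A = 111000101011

Bit 8 is the 9th from the right.
  111000101011
     ^
That bit is 0.

Answer: 0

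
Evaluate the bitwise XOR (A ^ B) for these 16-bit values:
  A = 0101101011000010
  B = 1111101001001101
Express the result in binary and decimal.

Apply ^ to each column (1 where bits differ):
  0101101011000010
^ 1111101001001101
------------------
  1010000010001111

Answer: 1010000010001111 (41103)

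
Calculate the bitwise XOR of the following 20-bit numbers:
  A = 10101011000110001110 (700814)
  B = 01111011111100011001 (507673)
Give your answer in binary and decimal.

Apply ^ to each column (1 where bits differ):
  10101011000110001110
^ 01111011111100011001
----------------------
  11010000111010010111

Answer: 11010000111010010111 (855703)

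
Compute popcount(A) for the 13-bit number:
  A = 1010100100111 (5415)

1010100100111
1-bits at positions (from bit 0 = LSB): 0, 1, 2, 5, 8, 10, 12
Count = 7

Answer: 7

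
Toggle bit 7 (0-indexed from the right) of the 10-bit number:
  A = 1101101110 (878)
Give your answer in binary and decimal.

Mask = 1 << 7 = 0010000000
Bit 7 of A is 0; XOR with the mask flips it to 1.
  1101101110
^ 0010000000
------------
  1111101110

Answer: 1111101110 (1006)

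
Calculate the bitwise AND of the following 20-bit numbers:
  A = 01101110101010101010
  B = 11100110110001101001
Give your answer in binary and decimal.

Apply & to each column (1 only where both bits are 1):
  01101110101010101010
& 11100110110001101001
----------------------
  01100110100000101000

Answer: 01100110100000101000 (419880)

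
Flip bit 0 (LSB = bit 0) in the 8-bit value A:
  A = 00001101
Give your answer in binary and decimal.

Mask = 1 << 0 = 00000001
Bit 0 of A is 1; XOR with the mask flips it to 0.
  00001101
^ 00000001
----------
  00001100

Answer: 00001100 (12)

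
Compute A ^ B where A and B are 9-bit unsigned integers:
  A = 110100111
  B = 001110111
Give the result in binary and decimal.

Apply ^ to each column (1 where bits differ):
  110100111
^ 001110111
-----------
  111010000

Answer: 111010000 (464)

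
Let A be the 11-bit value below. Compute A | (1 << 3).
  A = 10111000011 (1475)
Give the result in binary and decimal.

Mask = 1 << 3 = 00000001000
Bit 3 of A is 0, so OR-ing with the mask flips it to 1.
  10111000011
| 00000001000
-------------
  10111001011

Answer: 10111001011 (1483)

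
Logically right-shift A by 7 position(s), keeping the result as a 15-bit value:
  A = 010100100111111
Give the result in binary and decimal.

Logical shift right by 7: drop the bottom 7 bit(s), prepend 7 zero(s) on the left.
  010100100111111  ->  keep [01010010], discard [0111111], prepend 0000000
= 000000001010010

Answer: 000000001010010 (82)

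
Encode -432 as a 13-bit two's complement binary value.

1. Binary of +432:  0000110110000
2. Invert bits:     1111001001111
3. Add 1:           1111001010000

Answer: 1111001010000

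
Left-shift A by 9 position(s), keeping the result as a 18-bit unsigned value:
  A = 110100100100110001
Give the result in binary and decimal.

Shift left by 9: drop the top 9 bit(s), append 9 zero(s) on the right.
  110100100100110001  ->  discard [110100100], keep [100110001], append 000000000
= 100110001000000000

Answer: 100110001000000000 (156160)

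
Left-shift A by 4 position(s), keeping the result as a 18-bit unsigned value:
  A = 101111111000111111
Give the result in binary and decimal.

Shift left by 4: drop the top 4 bit(s), append 4 zero(s) on the right.
  101111111000111111  ->  discard [1011], keep [11111000111111], append 0000
= 111110001111110000

Answer: 111110001111110000 (254960)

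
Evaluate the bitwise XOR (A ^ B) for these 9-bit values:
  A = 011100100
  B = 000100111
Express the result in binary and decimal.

Apply ^ to each column (1 where bits differ):
  011100100
^ 000100111
-----------
  011000011

Answer: 011000011 (195)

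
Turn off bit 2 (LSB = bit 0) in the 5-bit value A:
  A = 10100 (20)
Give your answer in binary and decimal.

Mask = ~(1 << 2) = 11011
Bit 2 of A is 1, so AND-ing with the mask clears it to 0.
  10100
& 11011
-------
  10000

Answer: 10000 (16)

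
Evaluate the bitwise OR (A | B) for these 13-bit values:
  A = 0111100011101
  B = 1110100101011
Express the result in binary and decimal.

Apply | to each column (1 where either bit is 1):
  0111100011101
| 1110100101011
---------------
  1111100111111

Answer: 1111100111111 (7999)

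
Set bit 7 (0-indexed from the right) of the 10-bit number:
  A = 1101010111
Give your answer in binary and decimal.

Mask = 1 << 7 = 0010000000
Bit 7 of A is 0, so OR-ing with the mask flips it to 1.
  1101010111
| 0010000000
------------
  1111010111

Answer: 1111010111 (983)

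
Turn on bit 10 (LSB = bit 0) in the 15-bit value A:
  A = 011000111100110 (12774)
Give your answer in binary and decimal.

Mask = 1 << 10 = 000010000000000
Bit 10 of A is 0, so OR-ing with the mask flips it to 1.
  011000111100110
| 000010000000000
-----------------
  011010111100110

Answer: 011010111100110 (13798)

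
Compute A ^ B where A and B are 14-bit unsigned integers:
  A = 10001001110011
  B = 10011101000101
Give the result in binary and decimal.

Apply ^ to each column (1 where bits differ):
  10001001110011
^ 10011101000101
----------------
  00010100110110

Answer: 00010100110110 (1334)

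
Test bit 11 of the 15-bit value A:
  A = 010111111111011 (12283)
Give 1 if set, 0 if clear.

Bit 11 is the 12th from the right.
  010111111111011
     ^
That bit is 1.

Answer: 1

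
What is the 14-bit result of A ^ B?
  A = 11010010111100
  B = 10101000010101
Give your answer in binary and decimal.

Apply ^ to each column (1 where bits differ):
  11010010111100
^ 10101000010101
----------------
  01111010101001

Answer: 01111010101001 (7849)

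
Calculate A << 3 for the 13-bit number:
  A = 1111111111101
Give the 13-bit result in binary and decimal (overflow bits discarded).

Shift left by 3: drop the top 3 bit(s), append 3 zero(s) on the right.
  1111111111101  ->  discard [111], keep [1111111101], append 000
= 1111111101000

Answer: 1111111101000 (8168)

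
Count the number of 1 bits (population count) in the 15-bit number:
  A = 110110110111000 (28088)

110110110111000
1-bits at positions (from bit 0 = LSB): 3, 4, 5, 7, 8, 10, 11, 13, 14
Count = 9

Answer: 9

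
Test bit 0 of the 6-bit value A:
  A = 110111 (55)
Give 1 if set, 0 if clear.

Bit 0 is the 1st from the right.
  110111
       ^
That bit is 1.

Answer: 1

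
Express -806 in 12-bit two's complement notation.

1. Binary of +806:  001100100110
2. Invert bits:     110011011001
3. Add 1:           110011011010

Answer: 110011011010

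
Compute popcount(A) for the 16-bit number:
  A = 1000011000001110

1000011000001110
1-bits at positions (from bit 0 = LSB): 1, 2, 3, 9, 10, 15
Count = 6

Answer: 6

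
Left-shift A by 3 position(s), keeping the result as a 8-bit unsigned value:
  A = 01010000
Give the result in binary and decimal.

Shift left by 3: drop the top 3 bit(s), append 3 zero(s) on the right.
  01010000  ->  discard [010], keep [10000], append 000
= 10000000

Answer: 10000000 (128)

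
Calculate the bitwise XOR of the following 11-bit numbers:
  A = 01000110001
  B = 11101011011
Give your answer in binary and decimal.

Apply ^ to each column (1 where bits differ):
  01000110001
^ 11101011011
-------------
  10101101010

Answer: 10101101010 (1386)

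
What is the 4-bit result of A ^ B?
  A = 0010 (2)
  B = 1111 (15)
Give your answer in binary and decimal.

Apply ^ to each column (1 where bits differ):
  0010
^ 1111
------
  1101

Answer: 1101 (13)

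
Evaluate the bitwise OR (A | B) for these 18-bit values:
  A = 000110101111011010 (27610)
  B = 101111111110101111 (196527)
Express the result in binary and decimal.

Apply | to each column (1 where either bit is 1):
  000110101111011010
| 101111111110101111
--------------------
  101111111111111111

Answer: 101111111111111111 (196607)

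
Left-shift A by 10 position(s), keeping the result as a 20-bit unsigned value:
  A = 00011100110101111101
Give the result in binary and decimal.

Shift left by 10: drop the top 10 bit(s), append 10 zero(s) on the right.
  00011100110101111101  ->  discard [0001110011], keep [0101111101], append 0000000000
= 01011111010000000000

Answer: 01011111010000000000 (390144)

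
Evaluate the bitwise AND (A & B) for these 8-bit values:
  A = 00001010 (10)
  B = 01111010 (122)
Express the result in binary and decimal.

Apply & to each column (1 only where both bits are 1):
  00001010
& 01111010
----------
  00001010

Answer: 00001010 (10)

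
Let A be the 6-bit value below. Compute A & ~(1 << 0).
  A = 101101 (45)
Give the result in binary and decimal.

Mask = ~(1 << 0) = 111110
Bit 0 of A is 1, so AND-ing with the mask clears it to 0.
  101101
& 111110
--------
  101100

Answer: 101100 (44)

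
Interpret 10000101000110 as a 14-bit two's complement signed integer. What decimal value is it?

MSB is 1, so the value is negative. Find the magnitude:
1. Invert bits:  01111010111001
2. Add 1:        01111010111010  = 7866
3. Apply sign:   -7866

Answer: -7866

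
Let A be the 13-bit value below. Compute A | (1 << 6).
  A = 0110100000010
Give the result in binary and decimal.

Mask = 1 << 6 = 0000001000000
Bit 6 of A is 0, so OR-ing with the mask flips it to 1.
  0110100000010
| 0000001000000
---------------
  0110101000010

Answer: 0110101000010 (3394)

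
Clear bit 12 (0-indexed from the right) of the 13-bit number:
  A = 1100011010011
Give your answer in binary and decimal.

Mask = ~(1 << 12) = 0111111111111
Bit 12 of A is 1, so AND-ing with the mask clears it to 0.
  1100011010011
& 0111111111111
---------------
  0100011010011

Answer: 0100011010011 (2259)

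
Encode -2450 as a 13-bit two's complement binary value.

1. Binary of +2450:  0100110010010
2. Invert bits:     1011001101101
3. Add 1:           1011001101110

Answer: 1011001101110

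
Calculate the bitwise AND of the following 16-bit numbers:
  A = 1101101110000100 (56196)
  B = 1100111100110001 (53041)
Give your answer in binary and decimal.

Apply & to each column (1 only where both bits are 1):
  1101101110000100
& 1100111100110001
------------------
  1100101100000000

Answer: 1100101100000000 (51968)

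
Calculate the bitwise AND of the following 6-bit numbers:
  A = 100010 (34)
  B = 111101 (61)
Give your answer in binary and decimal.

Apply & to each column (1 only where both bits are 1):
  100010
& 111101
--------
  100000

Answer: 100000 (32)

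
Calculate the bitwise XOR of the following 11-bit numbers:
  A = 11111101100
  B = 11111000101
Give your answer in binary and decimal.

Apply ^ to each column (1 where bits differ):
  11111101100
^ 11111000101
-------------
  00000101001

Answer: 00000101001 (41)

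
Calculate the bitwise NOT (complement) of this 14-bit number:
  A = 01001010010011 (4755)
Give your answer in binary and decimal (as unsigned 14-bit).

Flip each bit (0->1, 1->0):
  01001010010011
  10110101101100

Answer: 10110101101100 (11628)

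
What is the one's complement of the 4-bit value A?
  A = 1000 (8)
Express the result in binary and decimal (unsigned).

Flip each bit (0->1, 1->0):
  1000
  0111

Answer: 0111 (7)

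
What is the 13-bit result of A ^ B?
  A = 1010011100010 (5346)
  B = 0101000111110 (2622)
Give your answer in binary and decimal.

Apply ^ to each column (1 where bits differ):
  1010011100010
^ 0101000111110
---------------
  1111011011100

Answer: 1111011011100 (7900)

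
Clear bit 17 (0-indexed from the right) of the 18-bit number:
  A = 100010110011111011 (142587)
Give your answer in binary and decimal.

Mask = ~(1 << 17) = 011111111111111111
Bit 17 of A is 1, so AND-ing with the mask clears it to 0.
  100010110011111011
& 011111111111111111
--------------------
  000010110011111011

Answer: 000010110011111011 (11515)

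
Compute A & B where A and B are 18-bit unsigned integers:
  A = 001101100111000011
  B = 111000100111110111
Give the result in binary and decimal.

Apply & to each column (1 only where both bits are 1):
  001101100111000011
& 111000100111110111
--------------------
  001000100111000011

Answer: 001000100111000011 (35267)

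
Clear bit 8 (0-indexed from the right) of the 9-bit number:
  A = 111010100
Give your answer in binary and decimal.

Mask = ~(1 << 8) = 011111111
Bit 8 of A is 1, so AND-ing with the mask clears it to 0.
  111010100
& 011111111
-----------
  011010100

Answer: 011010100 (212)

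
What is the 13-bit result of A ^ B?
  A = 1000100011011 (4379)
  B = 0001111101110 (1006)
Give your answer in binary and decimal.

Apply ^ to each column (1 where bits differ):
  1000100011011
^ 0001111101110
---------------
  1001011110101

Answer: 1001011110101 (4853)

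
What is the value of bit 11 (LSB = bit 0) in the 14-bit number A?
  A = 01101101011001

Bit 11 is the 12th from the right.
  01101101011001
    ^
That bit is 1.

Answer: 1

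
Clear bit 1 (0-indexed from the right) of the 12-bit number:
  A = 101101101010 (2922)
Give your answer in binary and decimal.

Mask = ~(1 << 1) = 111111111101
Bit 1 of A is 1, so AND-ing with the mask clears it to 0.
  101101101010
& 111111111101
--------------
  101101101000

Answer: 101101101000 (2920)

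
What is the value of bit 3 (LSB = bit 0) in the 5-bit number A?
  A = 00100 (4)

Bit 3 is the 4th from the right.
  00100
   ^
That bit is 0.

Answer: 0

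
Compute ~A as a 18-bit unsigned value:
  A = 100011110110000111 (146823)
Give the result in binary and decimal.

Flip each bit (0->1, 1->0):
  100011110110000111
  011100001001111000

Answer: 011100001001111000 (115320)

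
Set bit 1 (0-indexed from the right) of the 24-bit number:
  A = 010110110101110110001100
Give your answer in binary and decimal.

Mask = 1 << 1 = 000000000000000000000010
Bit 1 of A is 0, so OR-ing with the mask flips it to 1.
  010110110101110110001100
| 000000000000000000000010
--------------------------
  010110110101110110001110

Answer: 010110110101110110001110 (5987726)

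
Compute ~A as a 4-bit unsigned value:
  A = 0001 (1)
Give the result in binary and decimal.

Flip each bit (0->1, 1->0):
  0001
  1110

Answer: 1110 (14)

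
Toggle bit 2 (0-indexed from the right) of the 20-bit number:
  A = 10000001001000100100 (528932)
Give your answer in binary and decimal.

Mask = 1 << 2 = 00000000000000000100
Bit 2 of A is 1; XOR with the mask flips it to 0.
  10000001001000100100
^ 00000000000000000100
----------------------
  10000001001000100000

Answer: 10000001001000100000 (528928)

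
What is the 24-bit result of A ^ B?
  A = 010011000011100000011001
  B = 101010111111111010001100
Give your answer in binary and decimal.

Apply ^ to each column (1 where bits differ):
  010011000011100000011001
^ 101010111111111010001100
--------------------------
  111001111100011010010101

Answer: 111001111100011010010101 (15189653)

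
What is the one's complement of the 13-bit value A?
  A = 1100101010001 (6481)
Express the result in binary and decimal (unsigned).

Flip each bit (0->1, 1->0):
  1100101010001
  0011010101110

Answer: 0011010101110 (1710)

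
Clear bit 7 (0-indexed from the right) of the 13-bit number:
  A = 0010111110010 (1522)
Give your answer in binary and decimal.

Mask = ~(1 << 7) = 1111101111111
Bit 7 of A is 1, so AND-ing with the mask clears it to 0.
  0010111110010
& 1111101111111
---------------
  0010101110010

Answer: 0010101110010 (1394)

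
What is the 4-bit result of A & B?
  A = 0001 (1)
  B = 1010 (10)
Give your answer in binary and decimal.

Apply & to each column (1 only where both bits are 1):
  0001
& 1010
------
  0000

Answer: 0000 (0)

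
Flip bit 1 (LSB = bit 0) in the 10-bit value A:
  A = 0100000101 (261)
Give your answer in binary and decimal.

Mask = 1 << 1 = 0000000010
Bit 1 of A is 0; XOR with the mask flips it to 1.
  0100000101
^ 0000000010
------------
  0100000111

Answer: 0100000111 (263)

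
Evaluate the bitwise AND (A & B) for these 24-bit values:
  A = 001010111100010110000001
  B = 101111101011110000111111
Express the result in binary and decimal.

Apply & to each column (1 only where both bits are 1):
  001010111100010110000001
& 101111101011110000111111
--------------------------
  001010101000010000000001

Answer: 001010101000010000000001 (2786305)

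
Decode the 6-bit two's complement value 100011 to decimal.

MSB is 1, so the value is negative. Find the magnitude:
1. Invert bits:  011100
2. Add 1:        011101  = 29
3. Apply sign:   -29

Answer: -29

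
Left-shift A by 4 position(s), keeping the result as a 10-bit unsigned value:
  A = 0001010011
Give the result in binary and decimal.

Shift left by 4: drop the top 4 bit(s), append 4 zero(s) on the right.
  0001010011  ->  discard [0001], keep [010011], append 0000
= 0100110000

Answer: 0100110000 (304)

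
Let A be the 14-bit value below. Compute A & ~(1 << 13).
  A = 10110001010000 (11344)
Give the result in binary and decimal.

Mask = ~(1 << 13) = 01111111111111
Bit 13 of A is 1, so AND-ing with the mask clears it to 0.
  10110001010000
& 01111111111111
----------------
  00110001010000

Answer: 00110001010000 (3152)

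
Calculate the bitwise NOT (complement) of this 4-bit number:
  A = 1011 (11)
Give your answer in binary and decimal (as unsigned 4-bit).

Flip each bit (0->1, 1->0):
  1011
  0100

Answer: 0100 (4)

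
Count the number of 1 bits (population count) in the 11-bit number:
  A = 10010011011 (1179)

10010011011
1-bits at positions (from bit 0 = LSB): 0, 1, 3, 4, 7, 10
Count = 6

Answer: 6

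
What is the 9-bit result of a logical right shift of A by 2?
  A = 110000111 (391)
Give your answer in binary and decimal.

Logical shift right by 2: drop the bottom 2 bit(s), prepend 2 zero(s) on the left.
  110000111  ->  keep [1100001], discard [11], prepend 00
= 001100001

Answer: 001100001 (97)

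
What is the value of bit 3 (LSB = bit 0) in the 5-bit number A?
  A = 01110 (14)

Bit 3 is the 4th from the right.
  01110
   ^
That bit is 1.

Answer: 1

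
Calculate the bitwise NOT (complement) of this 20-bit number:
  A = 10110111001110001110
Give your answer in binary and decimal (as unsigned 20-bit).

Flip each bit (0->1, 1->0):
  10110111001110001110
  01001000110001110001

Answer: 01001000110001110001 (298097)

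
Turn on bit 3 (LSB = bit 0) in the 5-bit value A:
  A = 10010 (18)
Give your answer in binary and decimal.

Mask = 1 << 3 = 01000
Bit 3 of A is 0, so OR-ing with the mask flips it to 1.
  10010
| 01000
-------
  11010

Answer: 11010 (26)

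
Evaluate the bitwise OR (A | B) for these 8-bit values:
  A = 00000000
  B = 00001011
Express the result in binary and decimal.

Apply | to each column (1 where either bit is 1):
  00000000
| 00001011
----------
  00001011

Answer: 00001011 (11)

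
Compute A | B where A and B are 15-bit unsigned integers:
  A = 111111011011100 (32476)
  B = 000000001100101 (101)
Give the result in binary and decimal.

Apply | to each column (1 where either bit is 1):
  111111011011100
| 000000001100101
-----------------
  111111011111101

Answer: 111111011111101 (32509)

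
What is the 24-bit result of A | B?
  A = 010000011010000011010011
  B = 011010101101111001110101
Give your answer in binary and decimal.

Apply | to each column (1 where either bit is 1):
  010000011010000011010011
| 011010101101111001110101
--------------------------
  011010111111111011110111

Answer: 011010111111111011110111 (7077623)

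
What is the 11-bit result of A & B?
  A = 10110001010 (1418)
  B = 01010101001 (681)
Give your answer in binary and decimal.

Apply & to each column (1 only where both bits are 1):
  10110001010
& 01010101001
-------------
  00010001000

Answer: 00010001000 (136)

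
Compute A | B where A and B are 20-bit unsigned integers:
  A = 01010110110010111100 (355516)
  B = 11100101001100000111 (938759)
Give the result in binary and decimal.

Apply | to each column (1 where either bit is 1):
  01010110110010111100
| 11100101001100000111
----------------------
  11110111111110111111

Answer: 11110111111110111111 (1015743)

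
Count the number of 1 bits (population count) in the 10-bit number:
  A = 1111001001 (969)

1111001001
1-bits at positions (from bit 0 = LSB): 0, 3, 6, 7, 8, 9
Count = 6

Answer: 6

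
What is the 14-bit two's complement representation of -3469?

1. Binary of +3469:  00110110001101
2. Invert bits:     11001001110010
3. Add 1:           11001001110011

Answer: 11001001110011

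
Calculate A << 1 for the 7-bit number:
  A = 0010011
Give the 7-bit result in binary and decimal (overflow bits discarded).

Shift left by 1: drop the top 1 bit(s), append 1 zero(s) on the right.
  0010011  ->  discard [0], keep [010011], append 0
= 0100110

Answer: 0100110 (38)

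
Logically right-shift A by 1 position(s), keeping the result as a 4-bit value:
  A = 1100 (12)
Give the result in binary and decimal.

Logical shift right by 1: drop the bottom 1 bit(s), prepend 1 zero(s) on the left.
  1100  ->  keep [110], discard [0], prepend 0
= 0110

Answer: 0110 (6)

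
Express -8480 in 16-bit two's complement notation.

1. Binary of +8480:  0010000100100000
2. Invert bits:     1101111011011111
3. Add 1:           1101111011100000

Answer: 1101111011100000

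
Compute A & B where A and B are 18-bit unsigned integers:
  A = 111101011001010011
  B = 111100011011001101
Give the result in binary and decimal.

Apply & to each column (1 only where both bits are 1):
  111101011001010011
& 111100011011001101
--------------------
  111100011001000001

Answer: 111100011001000001 (247361)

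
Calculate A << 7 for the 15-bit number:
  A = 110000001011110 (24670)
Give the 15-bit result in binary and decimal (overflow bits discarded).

Shift left by 7: drop the top 7 bit(s), append 7 zero(s) on the right.
  110000001011110  ->  discard [1100000], keep [01011110], append 0000000
= 010111100000000

Answer: 010111100000000 (12032)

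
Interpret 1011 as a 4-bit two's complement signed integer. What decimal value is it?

MSB is 1, so the value is negative. Find the magnitude:
1. Invert bits:  0100
2. Add 1:        0101  = 5
3. Apply sign:   -5

Answer: -5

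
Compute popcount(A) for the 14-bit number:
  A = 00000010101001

00000010101001
1-bits at positions (from bit 0 = LSB): 0, 3, 5, 7
Count = 4

Answer: 4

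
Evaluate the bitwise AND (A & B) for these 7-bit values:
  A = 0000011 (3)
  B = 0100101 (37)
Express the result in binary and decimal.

Apply & to each column (1 only where both bits are 1):
  0000011
& 0100101
---------
  0000001

Answer: 0000001 (1)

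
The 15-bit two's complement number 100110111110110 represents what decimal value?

MSB is 1, so the value is negative. Find the magnitude:
1. Invert bits:  011001000001001
2. Add 1:        011001000001010  = 12810
3. Apply sign:   -12810

Answer: -12810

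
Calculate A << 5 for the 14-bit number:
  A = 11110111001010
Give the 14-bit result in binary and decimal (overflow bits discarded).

Shift left by 5: drop the top 5 bit(s), append 5 zero(s) on the right.
  11110111001010  ->  discard [11110], keep [111001010], append 00000
= 11100101000000

Answer: 11100101000000 (14656)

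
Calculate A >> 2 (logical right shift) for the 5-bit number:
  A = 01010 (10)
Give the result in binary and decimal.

Logical shift right by 2: drop the bottom 2 bit(s), prepend 2 zero(s) on the left.
  01010  ->  keep [010], discard [10], prepend 00
= 00010

Answer: 00010 (2)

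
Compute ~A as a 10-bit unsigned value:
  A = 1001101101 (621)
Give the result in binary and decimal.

Flip each bit (0->1, 1->0):
  1001101101
  0110010010

Answer: 0110010010 (402)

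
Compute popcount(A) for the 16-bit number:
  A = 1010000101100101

1010000101100101
1-bits at positions (from bit 0 = LSB): 0, 2, 5, 6, 8, 13, 15
Count = 7

Answer: 7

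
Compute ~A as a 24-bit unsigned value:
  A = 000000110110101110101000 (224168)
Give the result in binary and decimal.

Flip each bit (0->1, 1->0):
  000000110110101110101000
  111111001001010001010111

Answer: 111111001001010001010111 (16553047)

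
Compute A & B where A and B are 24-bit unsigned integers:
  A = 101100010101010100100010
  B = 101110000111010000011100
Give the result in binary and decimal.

Apply & to each column (1 only where both bits are 1):
  101100010101010100100010
& 101110000111010000011100
--------------------------
  101100000101010000000000

Answer: 101100000101010000000000 (11555840)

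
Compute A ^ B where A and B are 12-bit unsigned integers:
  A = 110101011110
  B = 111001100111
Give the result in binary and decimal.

Apply ^ to each column (1 where bits differ):
  110101011110
^ 111001100111
--------------
  001100111001

Answer: 001100111001 (825)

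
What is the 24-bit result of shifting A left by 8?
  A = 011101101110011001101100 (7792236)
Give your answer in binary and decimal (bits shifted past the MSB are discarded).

Shift left by 8: drop the top 8 bit(s), append 8 zero(s) on the right.
  011101101110011001101100  ->  discard [01110110], keep [1110011001101100], append 00000000
= 111001100110110000000000

Answer: 111001100110110000000000 (15100928)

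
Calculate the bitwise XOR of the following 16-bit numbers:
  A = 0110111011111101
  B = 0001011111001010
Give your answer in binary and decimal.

Apply ^ to each column (1 where bits differ):
  0110111011111101
^ 0001011111001010
------------------
  0111100100110111

Answer: 0111100100110111 (31031)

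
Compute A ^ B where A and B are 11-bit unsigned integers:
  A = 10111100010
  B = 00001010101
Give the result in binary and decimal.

Apply ^ to each column (1 where bits differ):
  10111100010
^ 00001010101
-------------
  10110110111

Answer: 10110110111 (1463)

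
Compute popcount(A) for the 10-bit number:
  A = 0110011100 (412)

0110011100
1-bits at positions (from bit 0 = LSB): 2, 3, 4, 7, 8
Count = 5

Answer: 5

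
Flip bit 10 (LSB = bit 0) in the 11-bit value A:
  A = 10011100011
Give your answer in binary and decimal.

Mask = 1 << 10 = 10000000000
Bit 10 of A is 1; XOR with the mask flips it to 0.
  10011100011
^ 10000000000
-------------
  00011100011

Answer: 00011100011 (227)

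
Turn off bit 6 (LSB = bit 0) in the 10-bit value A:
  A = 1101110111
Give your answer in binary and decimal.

Mask = ~(1 << 6) = 1110111111
Bit 6 of A is 1, so AND-ing with the mask clears it to 0.
  1101110111
& 1110111111
------------
  1100110111

Answer: 1100110111 (823)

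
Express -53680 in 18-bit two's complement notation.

1. Binary of +53680:  001101000110110000
2. Invert bits:     110010111001001111
3. Add 1:           110010111001010000

Answer: 110010111001010000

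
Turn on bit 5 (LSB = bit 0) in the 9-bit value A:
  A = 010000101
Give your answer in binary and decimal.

Mask = 1 << 5 = 000100000
Bit 5 of A is 0, so OR-ing with the mask flips it to 1.
  010000101
| 000100000
-----------
  010100101

Answer: 010100101 (165)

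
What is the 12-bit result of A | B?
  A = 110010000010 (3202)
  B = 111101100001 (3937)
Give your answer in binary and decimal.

Apply | to each column (1 where either bit is 1):
  110010000010
| 111101100001
--------------
  111111100011

Answer: 111111100011 (4067)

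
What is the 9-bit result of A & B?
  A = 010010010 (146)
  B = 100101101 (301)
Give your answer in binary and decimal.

Apply & to each column (1 only where both bits are 1):
  010010010
& 100101101
-----------
  000000000

Answer: 000000000 (0)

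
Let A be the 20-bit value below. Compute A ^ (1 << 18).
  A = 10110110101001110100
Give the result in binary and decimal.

Mask = 1 << 18 = 01000000000000000000
Bit 18 of A is 0; XOR with the mask flips it to 1.
  10110110101001110100
^ 01000000000000000000
----------------------
  11110110101001110100

Answer: 11110110101001110100 (1010292)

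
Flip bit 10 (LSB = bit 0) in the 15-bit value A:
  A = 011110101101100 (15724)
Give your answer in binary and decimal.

Mask = 1 << 10 = 000010000000000
Bit 10 of A is 1; XOR with the mask flips it to 0.
  011110101101100
^ 000010000000000
-----------------
  011100101101100

Answer: 011100101101100 (14700)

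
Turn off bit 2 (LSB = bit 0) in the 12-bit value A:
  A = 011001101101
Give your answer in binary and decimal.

Mask = ~(1 << 2) = 111111111011
Bit 2 of A is 1, so AND-ing with the mask clears it to 0.
  011001101101
& 111111111011
--------------
  011001101001

Answer: 011001101001 (1641)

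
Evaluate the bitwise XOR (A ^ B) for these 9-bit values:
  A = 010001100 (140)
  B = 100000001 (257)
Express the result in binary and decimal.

Apply ^ to each column (1 where bits differ):
  010001100
^ 100000001
-----------
  110001101

Answer: 110001101 (397)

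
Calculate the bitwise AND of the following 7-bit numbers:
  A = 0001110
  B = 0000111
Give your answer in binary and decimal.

Apply & to each column (1 only where both bits are 1):
  0001110
& 0000111
---------
  0000110

Answer: 0000110 (6)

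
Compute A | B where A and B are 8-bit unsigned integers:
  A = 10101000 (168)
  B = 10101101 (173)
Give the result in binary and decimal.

Apply | to each column (1 where either bit is 1):
  10101000
| 10101101
----------
  10101101

Answer: 10101101 (173)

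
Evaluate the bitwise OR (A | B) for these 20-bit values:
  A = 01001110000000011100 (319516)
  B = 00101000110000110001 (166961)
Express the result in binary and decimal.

Apply | to each column (1 where either bit is 1):
  01001110000000011100
| 00101000110000110001
----------------------
  01101110110000111101

Answer: 01101110110000111101 (453693)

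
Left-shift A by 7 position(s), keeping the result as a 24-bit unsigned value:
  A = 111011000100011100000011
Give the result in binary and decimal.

Shift left by 7: drop the top 7 bit(s), append 7 zero(s) on the right.
  111011000100011100000011  ->  discard [1110110], keep [00100011100000011], append 0000000
= 001000111000000110000000

Answer: 001000111000000110000000 (2326912)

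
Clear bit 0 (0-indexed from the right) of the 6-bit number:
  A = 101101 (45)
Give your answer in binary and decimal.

Mask = ~(1 << 0) = 111110
Bit 0 of A is 1, so AND-ing with the mask clears it to 0.
  101101
& 111110
--------
  101100

Answer: 101100 (44)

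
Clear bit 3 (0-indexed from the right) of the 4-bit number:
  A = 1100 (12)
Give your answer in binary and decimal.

Mask = ~(1 << 3) = 0111
Bit 3 of A is 1, so AND-ing with the mask clears it to 0.
  1100
& 0111
------
  0100

Answer: 0100 (4)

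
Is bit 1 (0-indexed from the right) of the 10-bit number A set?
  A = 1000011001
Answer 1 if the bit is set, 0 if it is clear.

Bit 1 is the 2nd from the right.
  1000011001
          ^
That bit is 0.

Answer: 0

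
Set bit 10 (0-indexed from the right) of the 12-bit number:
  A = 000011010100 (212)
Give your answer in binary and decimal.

Mask = 1 << 10 = 010000000000
Bit 10 of A is 0, so OR-ing with the mask flips it to 1.
  000011010100
| 010000000000
--------------
  010011010100

Answer: 010011010100 (1236)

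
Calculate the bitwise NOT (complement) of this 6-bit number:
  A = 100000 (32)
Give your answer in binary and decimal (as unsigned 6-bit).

Flip each bit (0->1, 1->0):
  100000
  011111

Answer: 011111 (31)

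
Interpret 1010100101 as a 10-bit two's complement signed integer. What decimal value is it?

MSB is 1, so the value is negative. Find the magnitude:
1. Invert bits:  0101011010
2. Add 1:        0101011011  = 347
3. Apply sign:   -347

Answer: -347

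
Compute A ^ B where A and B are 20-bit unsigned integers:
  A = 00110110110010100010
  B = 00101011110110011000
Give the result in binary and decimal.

Apply ^ to each column (1 where bits differ):
  00110110110010100010
^ 00101011110110011000
----------------------
  00011101000100111010

Answer: 00011101000100111010 (119098)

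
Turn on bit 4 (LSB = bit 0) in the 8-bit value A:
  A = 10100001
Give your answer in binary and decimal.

Mask = 1 << 4 = 00010000
Bit 4 of A is 0, so OR-ing with the mask flips it to 1.
  10100001
| 00010000
----------
  10110001

Answer: 10110001 (177)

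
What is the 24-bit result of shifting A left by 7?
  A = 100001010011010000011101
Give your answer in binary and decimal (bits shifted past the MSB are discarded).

Shift left by 7: drop the top 7 bit(s), append 7 zero(s) on the right.
  100001010011010000011101  ->  discard [1000010], keep [10011010000011101], append 0000000
= 100110100000111010000000

Answer: 100110100000111010000000 (10096256)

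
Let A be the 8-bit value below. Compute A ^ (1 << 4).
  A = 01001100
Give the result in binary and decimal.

Mask = 1 << 4 = 00010000
Bit 4 of A is 0; XOR with the mask flips it to 1.
  01001100
^ 00010000
----------
  01011100

Answer: 01011100 (92)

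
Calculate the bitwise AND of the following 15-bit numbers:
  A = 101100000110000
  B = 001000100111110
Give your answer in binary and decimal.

Apply & to each column (1 only where both bits are 1):
  101100000110000
& 001000100111110
-----------------
  001000000110000

Answer: 001000000110000 (4144)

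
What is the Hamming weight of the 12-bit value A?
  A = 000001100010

000001100010
1-bits at positions (from bit 0 = LSB): 1, 5, 6
Count = 3

Answer: 3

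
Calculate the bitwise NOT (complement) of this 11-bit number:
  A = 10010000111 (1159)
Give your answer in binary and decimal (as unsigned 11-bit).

Flip each bit (0->1, 1->0):
  10010000111
  01101111000

Answer: 01101111000 (888)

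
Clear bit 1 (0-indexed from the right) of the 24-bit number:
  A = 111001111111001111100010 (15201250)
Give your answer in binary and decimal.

Mask = ~(1 << 1) = 111111111111111111111101
Bit 1 of A is 1, so AND-ing with the mask clears it to 0.
  111001111111001111100010
& 111111111111111111111101
--------------------------
  111001111111001111100000

Answer: 111001111111001111100000 (15201248)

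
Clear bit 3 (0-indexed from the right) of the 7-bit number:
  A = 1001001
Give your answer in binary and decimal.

Mask = ~(1 << 3) = 1110111
Bit 3 of A is 1, so AND-ing with the mask clears it to 0.
  1001001
& 1110111
---------
  1000001

Answer: 1000001 (65)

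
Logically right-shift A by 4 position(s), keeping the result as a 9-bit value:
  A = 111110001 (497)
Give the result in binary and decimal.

Logical shift right by 4: drop the bottom 4 bit(s), prepend 4 zero(s) on the left.
  111110001  ->  keep [11111], discard [0001], prepend 0000
= 000011111

Answer: 000011111 (31)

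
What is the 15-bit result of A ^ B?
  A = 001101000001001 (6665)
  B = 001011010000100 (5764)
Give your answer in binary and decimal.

Apply ^ to each column (1 where bits differ):
  001101000001001
^ 001011010000100
-----------------
  000110010001101

Answer: 000110010001101 (3213)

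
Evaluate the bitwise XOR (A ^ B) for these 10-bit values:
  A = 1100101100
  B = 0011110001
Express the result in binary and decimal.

Apply ^ to each column (1 where bits differ):
  1100101100
^ 0011110001
------------
  1111011101

Answer: 1111011101 (989)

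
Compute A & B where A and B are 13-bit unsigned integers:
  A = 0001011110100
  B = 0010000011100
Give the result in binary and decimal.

Apply & to each column (1 only where both bits are 1):
  0001011110100
& 0010000011100
---------------
  0000000010100

Answer: 0000000010100 (20)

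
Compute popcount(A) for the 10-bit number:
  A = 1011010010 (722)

1011010010
1-bits at positions (from bit 0 = LSB): 1, 4, 6, 7, 9
Count = 5

Answer: 5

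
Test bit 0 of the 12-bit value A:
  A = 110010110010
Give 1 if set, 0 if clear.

Bit 0 is the 1st from the right.
  110010110010
             ^
That bit is 0.

Answer: 0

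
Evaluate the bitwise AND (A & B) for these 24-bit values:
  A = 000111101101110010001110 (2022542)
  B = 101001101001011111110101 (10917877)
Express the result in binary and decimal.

Apply & to each column (1 only where both bits are 1):
  000111101101110010001110
& 101001101001011111110101
--------------------------
  000001101001010010000100

Answer: 000001101001010010000100 (431236)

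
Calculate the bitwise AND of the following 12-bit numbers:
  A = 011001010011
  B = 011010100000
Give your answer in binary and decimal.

Apply & to each column (1 only where both bits are 1):
  011001010011
& 011010100000
--------------
  011000000000

Answer: 011000000000 (1536)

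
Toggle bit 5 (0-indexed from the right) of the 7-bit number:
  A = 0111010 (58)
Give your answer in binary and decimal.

Mask = 1 << 5 = 0100000
Bit 5 of A is 1; XOR with the mask flips it to 0.
  0111010
^ 0100000
---------
  0011010

Answer: 0011010 (26)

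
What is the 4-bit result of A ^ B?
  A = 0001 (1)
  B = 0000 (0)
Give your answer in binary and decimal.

Apply ^ to each column (1 where bits differ):
  0001
^ 0000
------
  0001

Answer: 0001 (1)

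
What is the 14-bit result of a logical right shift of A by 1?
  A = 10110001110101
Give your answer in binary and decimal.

Logical shift right by 1: drop the bottom 1 bit(s), prepend 1 zero(s) on the left.
  10110001110101  ->  keep [1011000111010], discard [1], prepend 0
= 01011000111010

Answer: 01011000111010 (5690)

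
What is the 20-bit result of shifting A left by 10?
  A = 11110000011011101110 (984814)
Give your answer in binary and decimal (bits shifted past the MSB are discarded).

Shift left by 10: drop the top 10 bit(s), append 10 zero(s) on the right.
  11110000011011101110  ->  discard [1111000001], keep [1011101110], append 0000000000
= 10111011100000000000

Answer: 10111011100000000000 (768000)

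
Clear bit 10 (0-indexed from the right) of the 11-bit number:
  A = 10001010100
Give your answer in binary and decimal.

Mask = ~(1 << 10) = 01111111111
Bit 10 of A is 1, so AND-ing with the mask clears it to 0.
  10001010100
& 01111111111
-------------
  00001010100

Answer: 00001010100 (84)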